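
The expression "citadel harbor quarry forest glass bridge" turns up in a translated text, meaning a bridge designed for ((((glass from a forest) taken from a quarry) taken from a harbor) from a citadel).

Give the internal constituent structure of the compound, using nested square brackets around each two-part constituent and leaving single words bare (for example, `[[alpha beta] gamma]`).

The outermost head in the paraphrase is "bridge", modified by "citadel harbor quarry forest glass".
Within "citadel harbor quarry forest glass", the head is "glass" (specifically "harbor quarry forest glass") and the modifier is "citadel".
Within "harbor quarry forest glass", the head is "glass" (specifically "quarry forest glass") and the modifier is "harbor".
Within "quarry forest glass", the head is "glass" (specifically "forest glass") and the modifier is "quarry".
Within "forest glass", the head is "glass" and the modifier is "forest".
Assembled: [[citadel [harbor [quarry [forest glass]]]] bridge].

[[citadel [harbor [quarry [forest glass]]]] bridge]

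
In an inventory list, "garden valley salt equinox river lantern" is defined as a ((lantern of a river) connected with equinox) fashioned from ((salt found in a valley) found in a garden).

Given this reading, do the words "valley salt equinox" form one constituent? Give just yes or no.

The top-level split is [garden valley salt] [equinox river lantern]; the full structure is [[garden [valley salt]] [equinox [river lantern]]].
"valley salt equinox" straddles a constituent boundary, so it is not a single unit.

no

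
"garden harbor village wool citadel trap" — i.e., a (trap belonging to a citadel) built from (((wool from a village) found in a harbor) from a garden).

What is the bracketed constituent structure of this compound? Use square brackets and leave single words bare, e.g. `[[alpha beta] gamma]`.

Whole compound: head "trap" (specifically "citadel trap"), modifier "garden harbor village wool".
"garden harbor village wool" → head "wool" (specifically "harbor village wool"), modifier "garden".
"harbor village wool" → head "wool" (specifically "village wool"), modifier "harbor".
"village wool" → head "wool", modifier "village".
"citadel trap" → head "trap", modifier "citadel".
Putting it together: [[garden [harbor [village wool]]] [citadel trap]].

[[garden [harbor [village wool]]] [citadel trap]]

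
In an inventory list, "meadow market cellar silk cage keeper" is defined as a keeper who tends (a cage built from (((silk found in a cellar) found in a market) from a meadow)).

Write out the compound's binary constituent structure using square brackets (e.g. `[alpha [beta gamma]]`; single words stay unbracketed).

[[[meadow [market [cellar silk]]] cage] keeper]

Whole compound: head "keeper", modifier "meadow market cellar silk cage".
Inside "meadow market cellar silk cage": head "cage", modifier "meadow market cellar silk".
Inside "meadow market cellar silk": head "silk" (specifically "market cellar silk"), modifier "meadow".
Inside "market cellar silk": head "silk" (specifically "cellar silk"), modifier "market".
Inside "cellar silk": head "silk", modifier "cellar".
Assembled: [[[meadow [market [cellar silk]]] cage] keeper].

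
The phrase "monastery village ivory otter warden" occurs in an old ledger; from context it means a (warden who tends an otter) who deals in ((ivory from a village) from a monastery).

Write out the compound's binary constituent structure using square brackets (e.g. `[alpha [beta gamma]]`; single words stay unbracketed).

[[monastery [village ivory]] [otter warden]]

The outermost head in the paraphrase is "warden" (specifically "otter warden"), modified by "monastery village ivory".
Inside "monastery village ivory": head "ivory" (specifically "village ivory"), modifier "monastery".
Inside "village ivory": head "ivory", modifier "village".
Inside "otter warden": head "warden", modifier "otter".
So the structure is [[monastery [village ivory]] [otter warden]].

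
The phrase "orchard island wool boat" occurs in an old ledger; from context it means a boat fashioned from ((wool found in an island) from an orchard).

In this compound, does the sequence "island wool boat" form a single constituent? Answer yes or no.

The top-level split is [orchard island wool] [boat]; the full structure is [[orchard [island wool]] boat].
"island wool boat" straddles a constituent boundary, so it is not a single unit.

no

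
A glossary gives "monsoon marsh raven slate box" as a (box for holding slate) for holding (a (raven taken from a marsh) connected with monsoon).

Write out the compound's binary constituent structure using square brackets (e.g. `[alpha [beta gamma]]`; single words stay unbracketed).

Whole compound: head "box" (specifically "slate box"), modifier "monsoon marsh raven".
"monsoon marsh raven" → head "raven" (specifically "marsh raven"), modifier "monsoon".
"marsh raven" → head "raven", modifier "marsh".
"slate box" → head "box", modifier "slate".
Assembled: [[monsoon [marsh raven]] [slate box]].

[[monsoon [marsh raven]] [slate box]]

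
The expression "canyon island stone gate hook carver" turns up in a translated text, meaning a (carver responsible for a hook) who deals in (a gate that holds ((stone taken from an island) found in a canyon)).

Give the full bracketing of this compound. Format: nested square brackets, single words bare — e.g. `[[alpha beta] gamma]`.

[[[canyon [island stone]] gate] [hook carver]]

The outermost head in the paraphrase is "carver" (specifically "hook carver"), modified by "canyon island stone gate".
Within "canyon island stone gate", the head is "gate" and the modifier is "canyon island stone".
Within "canyon island stone", the head is "stone" (specifically "island stone") and the modifier is "canyon".
Within "island stone", the head is "stone" and the modifier is "island".
Within "hook carver", the head is "carver" and the modifier is "hook".
Putting it together: [[[canyon [island stone]] gate] [hook carver]].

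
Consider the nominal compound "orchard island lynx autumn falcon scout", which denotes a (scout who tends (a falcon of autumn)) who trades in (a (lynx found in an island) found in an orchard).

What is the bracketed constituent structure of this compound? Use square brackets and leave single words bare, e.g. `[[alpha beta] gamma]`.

Overall it is a kind of scout (specifically "autumn falcon scout"); the modifier is "orchard island lynx".
Inside "orchard island lynx": head "lynx" (specifically "island lynx"), modifier "orchard".
Inside "island lynx": head "lynx", modifier "island".
Inside "autumn falcon scout": head "scout", modifier "autumn falcon".
Inside "autumn falcon": head "falcon", modifier "autumn".
So the structure is [[orchard [island lynx]] [[autumn falcon] scout]].

[[orchard [island lynx]] [[autumn falcon] scout]]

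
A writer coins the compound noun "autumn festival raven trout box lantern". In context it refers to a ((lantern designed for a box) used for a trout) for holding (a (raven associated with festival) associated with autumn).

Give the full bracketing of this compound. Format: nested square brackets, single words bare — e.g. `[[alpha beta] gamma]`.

Overall it is a kind of lantern (specifically "trout box lantern"); the modifier is "autumn festival raven".
"autumn festival raven" → head "raven" (specifically "festival raven"), modifier "autumn".
"festival raven" → head "raven", modifier "festival".
"trout box lantern" → head "lantern" (specifically "box lantern"), modifier "trout".
"box lantern" → head "lantern", modifier "box".
Assembled: [[autumn [festival raven]] [trout [box lantern]]].

[[autumn [festival raven]] [trout [box lantern]]]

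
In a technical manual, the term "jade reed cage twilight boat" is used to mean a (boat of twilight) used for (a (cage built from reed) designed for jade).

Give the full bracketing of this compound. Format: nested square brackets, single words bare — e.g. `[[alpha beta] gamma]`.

Whole compound: head "boat" (specifically "twilight boat"), modifier "jade reed cage".
Inside "jade reed cage": head "cage" (specifically "reed cage"), modifier "jade".
Inside "reed cage": head "cage", modifier "reed".
Inside "twilight boat": head "boat", modifier "twilight".
Assembled: [[jade [reed cage]] [twilight boat]].

[[jade [reed cage]] [twilight boat]]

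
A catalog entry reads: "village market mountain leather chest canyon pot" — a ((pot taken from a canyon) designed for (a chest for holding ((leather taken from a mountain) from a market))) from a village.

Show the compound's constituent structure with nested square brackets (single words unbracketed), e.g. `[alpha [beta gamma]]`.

Overall it is a kind of pot (specifically "market mountain leather chest canyon pot"); the modifier is "village".
Inside "market mountain leather chest canyon pot": head "pot" (specifically "canyon pot"), modifier "market mountain leather chest".
Inside "market mountain leather chest": head "chest", modifier "market mountain leather".
Inside "market mountain leather": head "leather" (specifically "mountain leather"), modifier "market".
Inside "mountain leather": head "leather", modifier "mountain".
Inside "canyon pot": head "pot", modifier "canyon".
So the structure is [village [[[market [mountain leather]] chest] [canyon pot]]].

[village [[[market [mountain leather]] chest] [canyon pot]]]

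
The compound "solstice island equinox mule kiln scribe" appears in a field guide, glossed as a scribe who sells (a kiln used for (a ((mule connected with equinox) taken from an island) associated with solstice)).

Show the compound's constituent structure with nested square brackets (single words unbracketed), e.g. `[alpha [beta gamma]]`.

[[[solstice [island [equinox mule]]] kiln] scribe]

Whole compound: head "scribe", modifier "solstice island equinox mule kiln".
Inside "solstice island equinox mule kiln": head "kiln", modifier "solstice island equinox mule".
Inside "solstice island equinox mule": head "mule" (specifically "island equinox mule"), modifier "solstice".
Inside "island equinox mule": head "mule" (specifically "equinox mule"), modifier "island".
Inside "equinox mule": head "mule", modifier "equinox".
So the structure is [[[solstice [island [equinox mule]]] kiln] scribe].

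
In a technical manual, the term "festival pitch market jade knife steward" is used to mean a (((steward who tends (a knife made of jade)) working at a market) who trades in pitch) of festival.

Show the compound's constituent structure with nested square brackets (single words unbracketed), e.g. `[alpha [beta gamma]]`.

The outermost head in the paraphrase is "steward" (specifically "pitch market jade knife steward"), modified by "festival".
Inside "pitch market jade knife steward": head "steward" (specifically "market jade knife steward"), modifier "pitch".
Inside "market jade knife steward": head "steward" (specifically "jade knife steward"), modifier "market".
Inside "jade knife steward": head "steward", modifier "jade knife".
Inside "jade knife": head "knife", modifier "jade".
Assembled: [festival [pitch [market [[jade knife] steward]]]].

[festival [pitch [market [[jade knife] steward]]]]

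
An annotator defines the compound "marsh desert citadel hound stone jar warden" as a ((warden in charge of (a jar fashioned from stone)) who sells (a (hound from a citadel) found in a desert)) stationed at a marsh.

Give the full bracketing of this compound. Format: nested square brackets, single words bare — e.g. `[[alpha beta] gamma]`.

[marsh [[desert [citadel hound]] [[stone jar] warden]]]

Overall it is a kind of warden (specifically "desert citadel hound stone jar warden"); the modifier is "marsh".
"desert citadel hound stone jar warden" → head "warden" (specifically "stone jar warden"), modifier "desert citadel hound".
"desert citadel hound" → head "hound" (specifically "citadel hound"), modifier "desert".
"citadel hound" → head "hound", modifier "citadel".
"stone jar warden" → head "warden", modifier "stone jar".
"stone jar" → head "jar", modifier "stone".
So the structure is [marsh [[desert [citadel hound]] [[stone jar] warden]]].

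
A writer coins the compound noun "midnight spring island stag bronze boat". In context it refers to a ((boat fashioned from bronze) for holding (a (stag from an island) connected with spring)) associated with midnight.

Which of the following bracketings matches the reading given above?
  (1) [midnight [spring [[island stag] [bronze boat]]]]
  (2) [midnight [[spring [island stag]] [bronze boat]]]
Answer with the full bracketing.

The paraphrase's head is the "boat" part ("spring island stag bronze boat"); its modifier is "midnight".
That top-level split, carried through the inner groups, gives [midnight [[spring [island stag]] [bronze boat]]].

[midnight [[spring [island stag]] [bronze boat]]]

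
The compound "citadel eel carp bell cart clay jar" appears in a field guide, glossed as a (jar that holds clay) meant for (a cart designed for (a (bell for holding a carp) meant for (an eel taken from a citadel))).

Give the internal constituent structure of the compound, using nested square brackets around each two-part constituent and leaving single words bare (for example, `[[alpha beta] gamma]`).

The outermost head in the paraphrase is "jar" (specifically "clay jar"), modified by "citadel eel carp bell cart".
"citadel eel carp bell cart" → head "cart", modifier "citadel eel carp bell".
"citadel eel carp bell" → head "bell" (specifically "carp bell"), modifier "citadel eel".
"citadel eel" → head "eel", modifier "citadel".
"carp bell" → head "bell", modifier "carp".
"clay jar" → head "jar", modifier "clay".
So the structure is [[[[citadel eel] [carp bell]] cart] [clay jar]].

[[[[citadel eel] [carp bell]] cart] [clay jar]]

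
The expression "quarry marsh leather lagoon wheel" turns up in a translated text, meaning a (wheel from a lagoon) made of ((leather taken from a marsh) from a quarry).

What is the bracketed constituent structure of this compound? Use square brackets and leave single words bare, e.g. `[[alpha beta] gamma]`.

[[quarry [marsh leather]] [lagoon wheel]]

Whole compound: head "wheel" (specifically "lagoon wheel"), modifier "quarry marsh leather".
Within "quarry marsh leather", the head is "leather" (specifically "marsh leather") and the modifier is "quarry".
Within "marsh leather", the head is "leather" and the modifier is "marsh".
Within "lagoon wheel", the head is "wheel" and the modifier is "lagoon".
So the structure is [[quarry [marsh leather]] [lagoon wheel]].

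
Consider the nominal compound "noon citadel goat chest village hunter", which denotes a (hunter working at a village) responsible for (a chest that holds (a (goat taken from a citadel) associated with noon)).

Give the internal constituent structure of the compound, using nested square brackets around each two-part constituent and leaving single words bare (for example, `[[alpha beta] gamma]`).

The outermost head in the paraphrase is "hunter" (specifically "village hunter"), modified by "noon citadel goat chest".
"noon citadel goat chest" → head "chest", modifier "noon citadel goat".
"noon citadel goat" → head "goat" (specifically "citadel goat"), modifier "noon".
"citadel goat" → head "goat", modifier "citadel".
"village hunter" → head "hunter", modifier "village".
Putting it together: [[[noon [citadel goat]] chest] [village hunter]].

[[[noon [citadel goat]] chest] [village hunter]]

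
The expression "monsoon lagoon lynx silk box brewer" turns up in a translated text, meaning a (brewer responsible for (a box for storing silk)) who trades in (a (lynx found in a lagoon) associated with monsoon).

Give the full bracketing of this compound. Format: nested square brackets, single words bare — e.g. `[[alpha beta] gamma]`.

At the top level: head "brewer" (specifically "silk box brewer"); modifier "monsoon lagoon lynx".
"monsoon lagoon lynx" → head "lynx" (specifically "lagoon lynx"), modifier "monsoon".
"lagoon lynx" → head "lynx", modifier "lagoon".
"silk box brewer" → head "brewer", modifier "silk box".
"silk box" → head "box", modifier "silk".
So the structure is [[monsoon [lagoon lynx]] [[silk box] brewer]].

[[monsoon [lagoon lynx]] [[silk box] brewer]]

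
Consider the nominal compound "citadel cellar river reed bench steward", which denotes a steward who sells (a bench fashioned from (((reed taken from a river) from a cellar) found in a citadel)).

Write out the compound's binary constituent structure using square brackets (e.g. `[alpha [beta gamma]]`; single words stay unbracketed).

At the top level: head "steward"; modifier "citadel cellar river reed bench".
Within "citadel cellar river reed bench", the head is "bench" and the modifier is "citadel cellar river reed".
Within "citadel cellar river reed", the head is "reed" (specifically "cellar river reed") and the modifier is "citadel".
Within "cellar river reed", the head is "reed" (specifically "river reed") and the modifier is "cellar".
Within "river reed", the head is "reed" and the modifier is "river".
Assembled: [[[citadel [cellar [river reed]]] bench] steward].

[[[citadel [cellar [river reed]]] bench] steward]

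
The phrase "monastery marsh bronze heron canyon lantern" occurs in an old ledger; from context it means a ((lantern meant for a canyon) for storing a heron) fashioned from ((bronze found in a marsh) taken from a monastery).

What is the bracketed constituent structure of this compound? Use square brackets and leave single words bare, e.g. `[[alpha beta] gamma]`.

[[monastery [marsh bronze]] [heron [canyon lantern]]]

The outermost head in the paraphrase is "lantern" (specifically "heron canyon lantern"), modified by "monastery marsh bronze".
"monastery marsh bronze" → head "bronze" (specifically "marsh bronze"), modifier "monastery".
"marsh bronze" → head "bronze", modifier "marsh".
"heron canyon lantern" → head "lantern" (specifically "canyon lantern"), modifier "heron".
"canyon lantern" → head "lantern", modifier "canyon".
So the structure is [[monastery [marsh bronze]] [heron [canyon lantern]]].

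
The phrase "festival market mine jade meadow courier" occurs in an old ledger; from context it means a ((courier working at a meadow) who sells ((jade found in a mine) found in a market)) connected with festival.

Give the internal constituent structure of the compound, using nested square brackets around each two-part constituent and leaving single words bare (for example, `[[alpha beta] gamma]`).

Overall it is a kind of courier (specifically "market mine jade meadow courier"); the modifier is "festival".
Within "market mine jade meadow courier", the head is "courier" (specifically "meadow courier") and the modifier is "market mine jade".
Within "market mine jade", the head is "jade" (specifically "mine jade") and the modifier is "market".
Within "mine jade", the head is "jade" and the modifier is "mine".
Within "meadow courier", the head is "courier" and the modifier is "meadow".
Putting it together: [festival [[market [mine jade]] [meadow courier]]].

[festival [[market [mine jade]] [meadow courier]]]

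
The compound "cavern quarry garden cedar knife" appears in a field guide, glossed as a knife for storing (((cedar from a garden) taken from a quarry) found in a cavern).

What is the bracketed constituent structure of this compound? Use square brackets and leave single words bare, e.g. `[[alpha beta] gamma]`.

[[cavern [quarry [garden cedar]]] knife]

Overall it is a kind of knife; the modifier is "cavern quarry garden cedar".
"cavern quarry garden cedar" → head "cedar" (specifically "quarry garden cedar"), modifier "cavern".
"quarry garden cedar" → head "cedar" (specifically "garden cedar"), modifier "quarry".
"garden cedar" → head "cedar", modifier "garden".
Putting it together: [[cavern [quarry [garden cedar]]] knife].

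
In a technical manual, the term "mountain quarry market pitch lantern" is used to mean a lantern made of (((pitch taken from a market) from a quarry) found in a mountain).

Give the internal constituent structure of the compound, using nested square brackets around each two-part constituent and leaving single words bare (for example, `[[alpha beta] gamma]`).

[[mountain [quarry [market pitch]]] lantern]

Overall it is a kind of lantern; the modifier is "mountain quarry market pitch".
Inside "mountain quarry market pitch": head "pitch" (specifically "quarry market pitch"), modifier "mountain".
Inside "quarry market pitch": head "pitch" (specifically "market pitch"), modifier "quarry".
Inside "market pitch": head "pitch", modifier "market".
So the structure is [[mountain [quarry [market pitch]]] lantern].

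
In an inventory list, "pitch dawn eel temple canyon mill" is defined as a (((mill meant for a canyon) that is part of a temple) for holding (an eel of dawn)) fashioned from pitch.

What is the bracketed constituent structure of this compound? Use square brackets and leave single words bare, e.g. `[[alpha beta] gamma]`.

[pitch [[dawn eel] [temple [canyon mill]]]]

At the top level: head "mill" (specifically "dawn eel temple canyon mill"); modifier "pitch".
Inside "dawn eel temple canyon mill": head "mill" (specifically "temple canyon mill"), modifier "dawn eel".
Inside "dawn eel": head "eel", modifier "dawn".
Inside "temple canyon mill": head "mill" (specifically "canyon mill"), modifier "temple".
Inside "canyon mill": head "mill", modifier "canyon".
Putting it together: [pitch [[dawn eel] [temple [canyon mill]]]].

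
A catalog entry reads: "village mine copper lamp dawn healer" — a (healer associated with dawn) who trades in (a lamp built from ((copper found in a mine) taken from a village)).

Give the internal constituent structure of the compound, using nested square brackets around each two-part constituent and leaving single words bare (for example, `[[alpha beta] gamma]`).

[[[village [mine copper]] lamp] [dawn healer]]

Overall it is a kind of healer (specifically "dawn healer"); the modifier is "village mine copper lamp".
Within "village mine copper lamp", the head is "lamp" and the modifier is "village mine copper".
Within "village mine copper", the head is "copper" (specifically "mine copper") and the modifier is "village".
Within "mine copper", the head is "copper" and the modifier is "mine".
Within "dawn healer", the head is "healer" and the modifier is "dawn".
So the structure is [[[village [mine copper]] lamp] [dawn healer]].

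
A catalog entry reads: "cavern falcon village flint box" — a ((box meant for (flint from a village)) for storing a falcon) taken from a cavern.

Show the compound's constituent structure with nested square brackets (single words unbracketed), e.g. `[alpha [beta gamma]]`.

[cavern [falcon [[village flint] box]]]

Whole compound: head "box" (specifically "falcon village flint box"), modifier "cavern".
"falcon village flint box" → head "box" (specifically "village flint box"), modifier "falcon".
"village flint box" → head "box", modifier "village flint".
"village flint" → head "flint", modifier "village".
So the structure is [cavern [falcon [[village flint] box]]].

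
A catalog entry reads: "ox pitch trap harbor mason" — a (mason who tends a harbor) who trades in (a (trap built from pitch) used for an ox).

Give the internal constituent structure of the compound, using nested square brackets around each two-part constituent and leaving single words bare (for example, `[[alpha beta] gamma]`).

[[ox [pitch trap]] [harbor mason]]

Whole compound: head "mason" (specifically "harbor mason"), modifier "ox pitch trap".
"ox pitch trap" → head "trap" (specifically "pitch trap"), modifier "ox".
"pitch trap" → head "trap", modifier "pitch".
"harbor mason" → head "mason", modifier "harbor".
Putting it together: [[ox [pitch trap]] [harbor mason]].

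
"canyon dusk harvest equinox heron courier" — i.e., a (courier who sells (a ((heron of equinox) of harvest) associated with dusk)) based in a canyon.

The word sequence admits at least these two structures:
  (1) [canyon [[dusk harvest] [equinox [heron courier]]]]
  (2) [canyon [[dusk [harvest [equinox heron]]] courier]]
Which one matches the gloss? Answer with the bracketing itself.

The paraphrase's head is the "courier" part ("dusk harvest equinox heron courier"); its modifier is "canyon".
That top-level split, carried through the inner groups, gives [canyon [[dusk [harvest [equinox heron]]] courier]].

[canyon [[dusk [harvest [equinox heron]]] courier]]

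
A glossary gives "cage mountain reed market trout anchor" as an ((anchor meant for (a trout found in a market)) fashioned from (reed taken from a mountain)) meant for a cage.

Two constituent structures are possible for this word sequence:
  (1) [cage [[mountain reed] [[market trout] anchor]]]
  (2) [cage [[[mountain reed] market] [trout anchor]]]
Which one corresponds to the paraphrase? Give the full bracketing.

The paraphrase's head is the "anchor" part ("mountain reed market trout anchor"); its modifier is "cage".
That top-level split, carried through the inner groups, gives [cage [[mountain reed] [[market trout] anchor]]].

[cage [[mountain reed] [[market trout] anchor]]]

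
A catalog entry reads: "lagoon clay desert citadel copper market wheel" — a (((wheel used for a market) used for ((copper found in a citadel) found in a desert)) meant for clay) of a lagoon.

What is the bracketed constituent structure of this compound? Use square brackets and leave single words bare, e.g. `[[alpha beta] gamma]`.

[lagoon [clay [[desert [citadel copper]] [market wheel]]]]

At the top level: head "wheel" (specifically "clay desert citadel copper market wheel"); modifier "lagoon".
Within "clay desert citadel copper market wheel", the head is "wheel" (specifically "desert citadel copper market wheel") and the modifier is "clay".
Within "desert citadel copper market wheel", the head is "wheel" (specifically "market wheel") and the modifier is "desert citadel copper".
Within "desert citadel copper", the head is "copper" (specifically "citadel copper") and the modifier is "desert".
Within "citadel copper", the head is "copper" and the modifier is "citadel".
Within "market wheel", the head is "wheel" and the modifier is "market".
So the structure is [lagoon [clay [[desert [citadel copper]] [market wheel]]]].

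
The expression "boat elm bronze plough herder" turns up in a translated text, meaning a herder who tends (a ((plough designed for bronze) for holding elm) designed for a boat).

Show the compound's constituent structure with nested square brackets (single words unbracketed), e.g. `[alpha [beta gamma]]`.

[[boat [elm [bronze plough]]] herder]

Whole compound: head "herder", modifier "boat elm bronze plough".
Inside "boat elm bronze plough": head "plough" (specifically "elm bronze plough"), modifier "boat".
Inside "elm bronze plough": head "plough" (specifically "bronze plough"), modifier "elm".
Inside "bronze plough": head "plough", modifier "bronze".
Assembled: [[boat [elm [bronze plough]]] herder].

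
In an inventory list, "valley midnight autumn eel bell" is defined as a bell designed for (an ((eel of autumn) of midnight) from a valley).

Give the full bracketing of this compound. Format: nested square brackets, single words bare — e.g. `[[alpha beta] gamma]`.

[[valley [midnight [autumn eel]]] bell]

Whole compound: head "bell", modifier "valley midnight autumn eel".
"valley midnight autumn eel" → head "eel" (specifically "midnight autumn eel"), modifier "valley".
"midnight autumn eel" → head "eel" (specifically "autumn eel"), modifier "midnight".
"autumn eel" → head "eel", modifier "autumn".
So the structure is [[valley [midnight [autumn eel]]] bell].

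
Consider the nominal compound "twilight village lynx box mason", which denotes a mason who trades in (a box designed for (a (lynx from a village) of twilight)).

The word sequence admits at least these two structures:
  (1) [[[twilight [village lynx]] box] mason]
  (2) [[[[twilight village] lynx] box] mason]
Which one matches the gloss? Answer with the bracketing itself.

The paraphrase's head is the "mason" part ("mason"); its modifier is "twilight village lynx box".
That top-level split, carried through the inner groups, gives [[[twilight [village lynx]] box] mason].

[[[twilight [village lynx]] box] mason]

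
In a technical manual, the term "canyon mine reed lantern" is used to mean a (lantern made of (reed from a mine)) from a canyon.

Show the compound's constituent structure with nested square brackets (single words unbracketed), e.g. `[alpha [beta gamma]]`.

[canyon [[mine reed] lantern]]

Overall it is a kind of lantern (specifically "mine reed lantern"); the modifier is "canyon".
Within "mine reed lantern", the head is "lantern" and the modifier is "mine reed".
Within "mine reed", the head is "reed" and the modifier is "mine".
Putting it together: [canyon [[mine reed] lantern]].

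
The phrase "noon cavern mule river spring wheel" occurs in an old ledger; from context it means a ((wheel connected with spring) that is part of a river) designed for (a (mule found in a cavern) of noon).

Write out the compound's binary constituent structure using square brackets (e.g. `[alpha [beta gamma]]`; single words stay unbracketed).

Whole compound: head "wheel" (specifically "river spring wheel"), modifier "noon cavern mule".
"noon cavern mule" → head "mule" (specifically "cavern mule"), modifier "noon".
"cavern mule" → head "mule", modifier "cavern".
"river spring wheel" → head "wheel" (specifically "spring wheel"), modifier "river".
"spring wheel" → head "wheel", modifier "spring".
Assembled: [[noon [cavern mule]] [river [spring wheel]]].

[[noon [cavern mule]] [river [spring wheel]]]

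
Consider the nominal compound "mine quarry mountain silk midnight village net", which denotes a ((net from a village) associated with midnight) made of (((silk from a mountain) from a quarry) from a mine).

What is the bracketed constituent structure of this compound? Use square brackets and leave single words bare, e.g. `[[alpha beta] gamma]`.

At the top level: head "net" (specifically "midnight village net"); modifier "mine quarry mountain silk".
"mine quarry mountain silk" → head "silk" (specifically "quarry mountain silk"), modifier "mine".
"quarry mountain silk" → head "silk" (specifically "mountain silk"), modifier "quarry".
"mountain silk" → head "silk", modifier "mountain".
"midnight village net" → head "net" (specifically "village net"), modifier "midnight".
"village net" → head "net", modifier "village".
So the structure is [[mine [quarry [mountain silk]]] [midnight [village net]]].

[[mine [quarry [mountain silk]]] [midnight [village net]]]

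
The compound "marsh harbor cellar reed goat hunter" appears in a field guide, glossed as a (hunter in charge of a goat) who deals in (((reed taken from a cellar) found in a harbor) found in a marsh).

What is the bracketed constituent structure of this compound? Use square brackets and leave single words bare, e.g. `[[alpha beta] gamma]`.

At the top level: head "hunter" (specifically "goat hunter"); modifier "marsh harbor cellar reed".
Inside "marsh harbor cellar reed": head "reed" (specifically "harbor cellar reed"), modifier "marsh".
Inside "harbor cellar reed": head "reed" (specifically "cellar reed"), modifier "harbor".
Inside "cellar reed": head "reed", modifier "cellar".
Inside "goat hunter": head "hunter", modifier "goat".
Putting it together: [[marsh [harbor [cellar reed]]] [goat hunter]].

[[marsh [harbor [cellar reed]]] [goat hunter]]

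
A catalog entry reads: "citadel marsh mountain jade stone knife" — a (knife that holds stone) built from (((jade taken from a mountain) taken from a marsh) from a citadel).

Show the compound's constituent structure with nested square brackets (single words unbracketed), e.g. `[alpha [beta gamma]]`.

Overall it is a kind of knife (specifically "stone knife"); the modifier is "citadel marsh mountain jade".
Inside "citadel marsh mountain jade": head "jade" (specifically "marsh mountain jade"), modifier "citadel".
Inside "marsh mountain jade": head "jade" (specifically "mountain jade"), modifier "marsh".
Inside "mountain jade": head "jade", modifier "mountain".
Inside "stone knife": head "knife", modifier "stone".
Putting it together: [[citadel [marsh [mountain jade]]] [stone knife]].

[[citadel [marsh [mountain jade]]] [stone knife]]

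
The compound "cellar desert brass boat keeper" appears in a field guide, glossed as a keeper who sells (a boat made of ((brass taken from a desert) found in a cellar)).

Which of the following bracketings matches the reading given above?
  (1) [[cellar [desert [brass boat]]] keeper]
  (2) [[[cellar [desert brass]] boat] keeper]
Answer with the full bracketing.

[[[cellar [desert brass]] boat] keeper]

The paraphrase's head is the "keeper" part ("keeper"); its modifier is "cellar desert brass boat".
That top-level split, carried through the inner groups, gives [[[cellar [desert brass]] boat] keeper].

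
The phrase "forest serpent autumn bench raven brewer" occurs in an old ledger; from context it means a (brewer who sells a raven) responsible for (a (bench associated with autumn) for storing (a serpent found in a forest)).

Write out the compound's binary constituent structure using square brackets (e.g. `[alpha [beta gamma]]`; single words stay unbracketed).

[[[forest serpent] [autumn bench]] [raven brewer]]

At the top level: head "brewer" (specifically "raven brewer"); modifier "forest serpent autumn bench".
"forest serpent autumn bench" → head "bench" (specifically "autumn bench"), modifier "forest serpent".
"forest serpent" → head "serpent", modifier "forest".
"autumn bench" → head "bench", modifier "autumn".
"raven brewer" → head "brewer", modifier "raven".
So the structure is [[[forest serpent] [autumn bench]] [raven brewer]].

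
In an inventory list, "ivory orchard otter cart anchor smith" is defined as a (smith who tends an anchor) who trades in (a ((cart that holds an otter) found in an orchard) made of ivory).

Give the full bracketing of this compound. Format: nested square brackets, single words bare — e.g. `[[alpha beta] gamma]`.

Whole compound: head "smith" (specifically "anchor smith"), modifier "ivory orchard otter cart".
Within "ivory orchard otter cart", the head is "cart" (specifically "orchard otter cart") and the modifier is "ivory".
Within "orchard otter cart", the head is "cart" (specifically "otter cart") and the modifier is "orchard".
Within "otter cart", the head is "cart" and the modifier is "otter".
Within "anchor smith", the head is "smith" and the modifier is "anchor".
Putting it together: [[ivory [orchard [otter cart]]] [anchor smith]].

[[ivory [orchard [otter cart]]] [anchor smith]]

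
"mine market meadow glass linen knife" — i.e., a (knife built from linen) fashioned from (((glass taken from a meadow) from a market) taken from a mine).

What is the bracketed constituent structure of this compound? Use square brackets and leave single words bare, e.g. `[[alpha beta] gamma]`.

[[mine [market [meadow glass]]] [linen knife]]

The outermost head in the paraphrase is "knife" (specifically "linen knife"), modified by "mine market meadow glass".
"mine market meadow glass" → head "glass" (specifically "market meadow glass"), modifier "mine".
"market meadow glass" → head "glass" (specifically "meadow glass"), modifier "market".
"meadow glass" → head "glass", modifier "meadow".
"linen knife" → head "knife", modifier "linen".
So the structure is [[mine [market [meadow glass]]] [linen knife]].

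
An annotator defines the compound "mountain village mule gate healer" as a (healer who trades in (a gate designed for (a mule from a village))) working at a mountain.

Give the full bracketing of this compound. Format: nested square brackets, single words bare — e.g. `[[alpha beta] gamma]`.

[mountain [[[village mule] gate] healer]]

The outermost head in the paraphrase is "healer" (specifically "village mule gate healer"), modified by "mountain".
"village mule gate healer" → head "healer", modifier "village mule gate".
"village mule gate" → head "gate", modifier "village mule".
"village mule" → head "mule", modifier "village".
Putting it together: [mountain [[[village mule] gate] healer]].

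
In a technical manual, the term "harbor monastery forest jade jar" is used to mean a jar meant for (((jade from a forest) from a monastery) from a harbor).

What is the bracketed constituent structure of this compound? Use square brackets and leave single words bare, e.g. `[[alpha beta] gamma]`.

Whole compound: head "jar", modifier "harbor monastery forest jade".
Inside "harbor monastery forest jade": head "jade" (specifically "monastery forest jade"), modifier "harbor".
Inside "monastery forest jade": head "jade" (specifically "forest jade"), modifier "monastery".
Inside "forest jade": head "jade", modifier "forest".
Assembled: [[harbor [monastery [forest jade]]] jar].

[[harbor [monastery [forest jade]]] jar]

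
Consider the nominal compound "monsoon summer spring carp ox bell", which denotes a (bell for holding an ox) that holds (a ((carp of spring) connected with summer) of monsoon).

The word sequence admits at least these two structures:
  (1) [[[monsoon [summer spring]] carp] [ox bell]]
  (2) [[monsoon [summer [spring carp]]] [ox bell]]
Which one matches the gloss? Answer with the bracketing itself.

[[monsoon [summer [spring carp]]] [ox bell]]

The paraphrase's head is the "bell" part ("ox bell"); its modifier is "monsoon summer spring carp".
That top-level split, carried through the inner groups, gives [[monsoon [summer [spring carp]]] [ox bell]].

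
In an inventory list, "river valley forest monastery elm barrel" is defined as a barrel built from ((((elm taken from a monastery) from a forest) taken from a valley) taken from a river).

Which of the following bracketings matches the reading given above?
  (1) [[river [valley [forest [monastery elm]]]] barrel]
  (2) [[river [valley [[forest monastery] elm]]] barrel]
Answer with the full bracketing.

[[river [valley [forest [monastery elm]]]] barrel]

The paraphrase's head is the "barrel" part ("barrel"); its modifier is "river valley forest monastery elm".
That top-level split, carried through the inner groups, gives [[river [valley [forest [monastery elm]]]] barrel].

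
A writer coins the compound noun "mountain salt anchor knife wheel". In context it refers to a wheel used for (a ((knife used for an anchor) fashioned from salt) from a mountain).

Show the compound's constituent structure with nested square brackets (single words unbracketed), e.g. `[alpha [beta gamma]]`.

[[mountain [salt [anchor knife]]] wheel]

Whole compound: head "wheel", modifier "mountain salt anchor knife".
"mountain salt anchor knife" → head "knife" (specifically "salt anchor knife"), modifier "mountain".
"salt anchor knife" → head "knife" (specifically "anchor knife"), modifier "salt".
"anchor knife" → head "knife", modifier "anchor".
So the structure is [[mountain [salt [anchor knife]]] wheel].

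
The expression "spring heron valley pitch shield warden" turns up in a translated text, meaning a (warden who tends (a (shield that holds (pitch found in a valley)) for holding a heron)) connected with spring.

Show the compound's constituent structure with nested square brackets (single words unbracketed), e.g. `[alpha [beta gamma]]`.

[spring [[heron [[valley pitch] shield]] warden]]

The outermost head in the paraphrase is "warden" (specifically "heron valley pitch shield warden"), modified by "spring".
Within "heron valley pitch shield warden", the head is "warden" and the modifier is "heron valley pitch shield".
Within "heron valley pitch shield", the head is "shield" (specifically "valley pitch shield") and the modifier is "heron".
Within "valley pitch shield", the head is "shield" and the modifier is "valley pitch".
Within "valley pitch", the head is "pitch" and the modifier is "valley".
So the structure is [spring [[heron [[valley pitch] shield]] warden]].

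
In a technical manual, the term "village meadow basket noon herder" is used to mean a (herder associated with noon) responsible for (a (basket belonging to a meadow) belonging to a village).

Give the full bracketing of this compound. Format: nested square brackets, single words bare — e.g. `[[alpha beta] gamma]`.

[[village [meadow basket]] [noon herder]]

The outermost head in the paraphrase is "herder" (specifically "noon herder"), modified by "village meadow basket".
"village meadow basket" → head "basket" (specifically "meadow basket"), modifier "village".
"meadow basket" → head "basket", modifier "meadow".
"noon herder" → head "herder", modifier "noon".
So the structure is [[village [meadow basket]] [noon herder]].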